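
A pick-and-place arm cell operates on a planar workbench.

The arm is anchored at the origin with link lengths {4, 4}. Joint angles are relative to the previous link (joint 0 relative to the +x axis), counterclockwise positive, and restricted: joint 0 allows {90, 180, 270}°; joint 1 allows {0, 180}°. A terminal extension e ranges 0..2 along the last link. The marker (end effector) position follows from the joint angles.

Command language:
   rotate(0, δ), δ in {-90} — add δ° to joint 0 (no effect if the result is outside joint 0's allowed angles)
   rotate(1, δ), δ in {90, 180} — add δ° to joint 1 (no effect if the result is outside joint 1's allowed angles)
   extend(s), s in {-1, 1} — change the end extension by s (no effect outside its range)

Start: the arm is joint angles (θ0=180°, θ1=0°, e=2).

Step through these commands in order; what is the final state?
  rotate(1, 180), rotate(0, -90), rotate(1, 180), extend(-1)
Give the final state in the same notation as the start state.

t0: joint angles (θ0=180°, θ1=0°, e=2)
step 1 (rotate(1, 180)): joint angles (θ0=180°, θ1=180°, e=2)
step 2 (rotate(0, -90)): joint angles (θ0=90°, θ1=180°, e=2)
step 3 (rotate(1, 180)): joint angles (θ0=90°, θ1=0°, e=2)
step 4 (extend(-1)): joint angles (θ0=90°, θ1=0°, e=1)

joint angles (θ0=90°, θ1=0°, e=1)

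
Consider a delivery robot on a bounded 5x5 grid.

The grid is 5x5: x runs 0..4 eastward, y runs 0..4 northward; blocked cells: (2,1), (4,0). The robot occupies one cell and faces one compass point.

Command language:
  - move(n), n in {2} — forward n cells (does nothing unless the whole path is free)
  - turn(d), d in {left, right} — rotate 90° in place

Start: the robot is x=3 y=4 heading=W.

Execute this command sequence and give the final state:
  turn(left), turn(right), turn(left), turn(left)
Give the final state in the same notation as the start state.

x=3 y=4 heading=E

initial: x=3 y=4 heading=W
t=1 turn(left) ⇒ x=3 y=4 heading=S
t=2 turn(right) ⇒ x=3 y=4 heading=W
t=3 turn(left) ⇒ x=3 y=4 heading=S
t=4 turn(left) ⇒ x=3 y=4 heading=E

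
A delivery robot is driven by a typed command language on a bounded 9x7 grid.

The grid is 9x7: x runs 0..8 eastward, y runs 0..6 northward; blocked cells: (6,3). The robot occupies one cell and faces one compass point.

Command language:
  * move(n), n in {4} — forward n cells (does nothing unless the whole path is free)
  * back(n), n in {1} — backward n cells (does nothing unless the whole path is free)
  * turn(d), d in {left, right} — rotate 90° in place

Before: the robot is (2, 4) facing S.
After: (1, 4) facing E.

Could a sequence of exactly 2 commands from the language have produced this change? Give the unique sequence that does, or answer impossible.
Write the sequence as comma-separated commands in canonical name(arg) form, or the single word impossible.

turn(left), back(1)

key: cell and facing (now E) both changed — the 2 commands mix motion and turning
from: (2, 4) facing S
t=1 turn(left) ⇒ (2, 4) facing E
t=2 back(1) ⇒ (1, 4) facing E
uniquely the one of 16 2-step routes that fits.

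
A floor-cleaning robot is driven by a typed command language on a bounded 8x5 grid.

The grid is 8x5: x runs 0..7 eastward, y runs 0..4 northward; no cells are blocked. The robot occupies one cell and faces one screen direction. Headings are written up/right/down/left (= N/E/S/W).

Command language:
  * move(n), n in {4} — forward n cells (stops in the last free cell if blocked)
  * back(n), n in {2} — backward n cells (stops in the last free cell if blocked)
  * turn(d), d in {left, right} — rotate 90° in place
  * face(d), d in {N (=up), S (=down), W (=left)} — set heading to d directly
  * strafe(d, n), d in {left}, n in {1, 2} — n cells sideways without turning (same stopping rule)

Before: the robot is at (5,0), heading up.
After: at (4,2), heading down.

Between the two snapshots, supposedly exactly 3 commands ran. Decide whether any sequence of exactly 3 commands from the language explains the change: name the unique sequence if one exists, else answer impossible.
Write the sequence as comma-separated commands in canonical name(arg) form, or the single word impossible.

key: order matters: swapping strafe(left, 1) and back(2) lands elsewhere
t0: at (5,0), heading up
[1] after strafe(left, 1): at (4,0), heading up
[2] after face(S): at (4,0), heading down
[3] after back(2): at (4,2), heading down
uniquely the one of 729 3-step routes that fits.

strafe(left, 1), face(S), back(2)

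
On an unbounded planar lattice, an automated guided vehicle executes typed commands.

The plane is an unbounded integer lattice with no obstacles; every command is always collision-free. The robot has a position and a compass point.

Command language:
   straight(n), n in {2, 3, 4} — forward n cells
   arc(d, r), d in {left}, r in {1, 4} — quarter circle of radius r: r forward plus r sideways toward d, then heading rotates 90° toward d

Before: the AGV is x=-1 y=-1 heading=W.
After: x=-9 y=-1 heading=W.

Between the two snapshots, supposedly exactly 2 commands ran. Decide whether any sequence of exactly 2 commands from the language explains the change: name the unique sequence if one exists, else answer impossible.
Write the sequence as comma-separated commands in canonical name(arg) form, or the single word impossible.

straight(4), straight(4)

key: still facing W at the end — nothing in the sequence rotates
t0: x=-1 y=-1 heading=W
t=1 straight(4) ⇒ x=-5 y=-1 heading=W
t=2 straight(4) ⇒ x=-9 y=-1 heading=W
uniquely the one of 25 2-step routes that fits.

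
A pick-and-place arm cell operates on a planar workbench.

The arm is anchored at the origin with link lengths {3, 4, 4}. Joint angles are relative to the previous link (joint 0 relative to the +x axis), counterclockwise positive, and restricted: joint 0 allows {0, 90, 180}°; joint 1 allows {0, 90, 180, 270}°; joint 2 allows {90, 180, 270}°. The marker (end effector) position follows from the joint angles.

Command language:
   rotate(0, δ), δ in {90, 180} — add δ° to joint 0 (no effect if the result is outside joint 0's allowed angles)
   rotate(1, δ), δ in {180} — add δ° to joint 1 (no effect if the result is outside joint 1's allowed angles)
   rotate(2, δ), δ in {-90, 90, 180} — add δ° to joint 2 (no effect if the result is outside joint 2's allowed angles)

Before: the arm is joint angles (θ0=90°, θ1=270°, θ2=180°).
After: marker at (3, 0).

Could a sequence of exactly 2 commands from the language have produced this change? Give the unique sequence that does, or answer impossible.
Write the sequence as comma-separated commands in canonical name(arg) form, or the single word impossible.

rotate(0, 90), rotate(0, 180)

key: order matters: swapping rotate(0, 90) and rotate(0, 180) lands elsewhere
initial: joint angles (θ0=90°, θ1=270°, θ2=180°)
step 1 (rotate(0, 90)): joint angles (θ0=180°, θ1=270°, θ2=180°)
step 2 (rotate(0, 180)): joint angles (θ0=0°, θ1=270°, θ2=180°)
all 36 alternatives checked — unique.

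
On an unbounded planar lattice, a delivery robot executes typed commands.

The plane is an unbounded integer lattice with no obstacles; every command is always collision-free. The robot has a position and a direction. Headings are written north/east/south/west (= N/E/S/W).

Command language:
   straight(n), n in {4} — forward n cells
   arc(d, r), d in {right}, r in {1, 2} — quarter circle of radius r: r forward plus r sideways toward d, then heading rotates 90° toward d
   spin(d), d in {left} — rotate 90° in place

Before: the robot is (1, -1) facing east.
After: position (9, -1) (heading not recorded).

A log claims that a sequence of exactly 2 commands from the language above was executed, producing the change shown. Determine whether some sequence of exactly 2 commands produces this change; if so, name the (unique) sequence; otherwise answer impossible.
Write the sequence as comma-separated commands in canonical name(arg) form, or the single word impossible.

t0: (1, -1) facing east
t=1 straight(4) ⇒ (5, -1) facing east
t=2 straight(4) ⇒ (9, -1) facing east
no other 2-command option fits: unique.

straight(4), straight(4)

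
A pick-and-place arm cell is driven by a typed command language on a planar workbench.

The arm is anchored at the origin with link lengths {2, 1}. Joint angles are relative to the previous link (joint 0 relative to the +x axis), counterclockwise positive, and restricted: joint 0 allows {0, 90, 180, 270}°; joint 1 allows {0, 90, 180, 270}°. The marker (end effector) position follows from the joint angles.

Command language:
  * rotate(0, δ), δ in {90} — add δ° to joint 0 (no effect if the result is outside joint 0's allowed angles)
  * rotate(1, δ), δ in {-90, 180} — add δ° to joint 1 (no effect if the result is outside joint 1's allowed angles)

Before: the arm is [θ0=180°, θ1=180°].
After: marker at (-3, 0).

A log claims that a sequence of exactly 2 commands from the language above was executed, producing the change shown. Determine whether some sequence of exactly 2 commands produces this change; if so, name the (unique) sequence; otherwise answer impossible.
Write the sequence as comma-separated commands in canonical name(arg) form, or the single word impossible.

rotate(1, -90), rotate(1, -90)

t0: [θ0=180°, θ1=180°]
step 1 (rotate(1, -90)): [θ0=180°, θ1=90°]
step 2 (rotate(1, -90)): [θ0=180°, θ1=0°]
all 9 alternatives checked — unique.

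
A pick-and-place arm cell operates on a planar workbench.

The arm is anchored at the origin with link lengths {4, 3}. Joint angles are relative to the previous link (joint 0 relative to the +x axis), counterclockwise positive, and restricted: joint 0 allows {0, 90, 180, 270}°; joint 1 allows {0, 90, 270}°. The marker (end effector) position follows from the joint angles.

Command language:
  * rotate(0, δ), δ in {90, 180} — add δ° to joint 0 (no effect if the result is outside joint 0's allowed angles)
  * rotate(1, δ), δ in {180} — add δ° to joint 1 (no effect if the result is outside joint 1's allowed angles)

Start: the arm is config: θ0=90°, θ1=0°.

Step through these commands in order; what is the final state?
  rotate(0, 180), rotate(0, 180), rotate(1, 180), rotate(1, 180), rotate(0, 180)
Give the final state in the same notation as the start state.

t0: config: θ0=90°, θ1=0°
[1] after rotate(0, 180): config: θ0=270°, θ1=0°
[2] after rotate(0, 180): config: θ0=90°, θ1=0°
[3] after rotate(1, 180): config: θ0=90°, θ1=0°
[4] after rotate(1, 180): config: θ0=90°, θ1=0°
[5] after rotate(0, 180): config: θ0=270°, θ1=0°

config: θ0=270°, θ1=0°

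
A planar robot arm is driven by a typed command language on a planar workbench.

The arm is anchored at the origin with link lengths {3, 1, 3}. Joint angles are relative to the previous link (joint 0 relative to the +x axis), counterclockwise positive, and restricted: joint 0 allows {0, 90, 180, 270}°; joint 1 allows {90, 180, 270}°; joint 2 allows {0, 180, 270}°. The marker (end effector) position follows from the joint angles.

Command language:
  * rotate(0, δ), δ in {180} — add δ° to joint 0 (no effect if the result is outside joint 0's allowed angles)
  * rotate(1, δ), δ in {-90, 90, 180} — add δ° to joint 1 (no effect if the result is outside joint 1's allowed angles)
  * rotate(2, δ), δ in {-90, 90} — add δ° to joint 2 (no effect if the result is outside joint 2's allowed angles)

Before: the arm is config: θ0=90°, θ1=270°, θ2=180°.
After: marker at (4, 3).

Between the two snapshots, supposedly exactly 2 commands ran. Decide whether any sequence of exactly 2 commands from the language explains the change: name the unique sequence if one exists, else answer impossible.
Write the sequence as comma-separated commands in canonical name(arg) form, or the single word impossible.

rotate(2, 90), rotate(2, 90)

start: config: θ0=90°, θ1=270°, θ2=180°
step 1 (rotate(2, 90)): config: θ0=90°, θ1=270°, θ2=270°
step 2 (rotate(2, 90)): config: θ0=90°, θ1=270°, θ2=0°
no other 2-command option fits: unique.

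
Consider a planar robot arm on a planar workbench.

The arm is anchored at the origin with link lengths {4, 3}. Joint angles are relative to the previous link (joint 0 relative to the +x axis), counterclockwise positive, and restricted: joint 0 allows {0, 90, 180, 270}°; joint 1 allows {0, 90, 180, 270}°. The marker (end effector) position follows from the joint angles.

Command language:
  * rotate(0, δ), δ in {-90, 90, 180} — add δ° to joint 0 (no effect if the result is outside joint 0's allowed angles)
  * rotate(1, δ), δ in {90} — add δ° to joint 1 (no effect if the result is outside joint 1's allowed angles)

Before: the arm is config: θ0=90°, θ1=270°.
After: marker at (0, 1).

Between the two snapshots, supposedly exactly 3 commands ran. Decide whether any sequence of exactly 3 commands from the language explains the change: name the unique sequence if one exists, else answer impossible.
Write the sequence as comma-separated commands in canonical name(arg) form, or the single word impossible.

rotate(1, 90), rotate(1, 90), rotate(1, 90)

begin: config: θ0=90°, θ1=270°
step 1 (rotate(1, 90)): config: θ0=90°, θ1=0°
step 2 (rotate(1, 90)): config: θ0=90°, θ1=90°
step 3 (rotate(1, 90)): config: θ0=90°, θ1=180°
no other 3-command option fits: unique.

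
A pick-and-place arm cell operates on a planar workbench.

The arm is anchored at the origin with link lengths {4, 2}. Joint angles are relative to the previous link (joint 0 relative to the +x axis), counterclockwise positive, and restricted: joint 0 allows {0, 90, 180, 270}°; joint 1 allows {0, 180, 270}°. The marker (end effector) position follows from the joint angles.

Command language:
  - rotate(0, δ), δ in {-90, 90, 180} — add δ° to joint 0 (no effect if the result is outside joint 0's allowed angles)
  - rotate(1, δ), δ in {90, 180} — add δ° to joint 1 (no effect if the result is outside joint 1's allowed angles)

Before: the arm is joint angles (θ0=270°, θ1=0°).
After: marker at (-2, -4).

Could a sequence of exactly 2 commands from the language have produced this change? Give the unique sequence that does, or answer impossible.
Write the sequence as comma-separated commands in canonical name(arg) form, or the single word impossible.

rotate(1, 180), rotate(1, 90)

key: running rotate(1, 90) before rotate(1, 180) would end elsewhere — order is forced
from: joint angles (θ0=270°, θ1=0°)
step 1 (rotate(1, 180)): joint angles (θ0=270°, θ1=180°)
step 2 (rotate(1, 90)): joint angles (θ0=270°, θ1=270°)
all 25 alternatives checked — unique.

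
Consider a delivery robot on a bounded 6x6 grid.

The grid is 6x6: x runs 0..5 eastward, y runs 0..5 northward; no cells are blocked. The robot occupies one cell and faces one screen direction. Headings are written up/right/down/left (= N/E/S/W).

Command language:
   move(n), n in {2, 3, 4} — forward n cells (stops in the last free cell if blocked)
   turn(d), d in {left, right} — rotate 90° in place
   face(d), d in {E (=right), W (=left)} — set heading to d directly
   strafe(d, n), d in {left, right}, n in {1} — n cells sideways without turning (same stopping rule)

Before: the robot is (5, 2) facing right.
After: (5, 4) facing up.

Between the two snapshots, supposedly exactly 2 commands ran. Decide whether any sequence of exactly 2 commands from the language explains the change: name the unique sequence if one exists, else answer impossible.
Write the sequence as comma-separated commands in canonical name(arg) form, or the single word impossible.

turn(left), move(2)

key: position moved to (5,4) AND the heading swung to N — translation plus rotation needed
initial: (5, 2) facing right
[1] after turn(left): (5, 2) facing up
[2] after move(2): (5, 4) facing up
no other 2-command option fits: unique.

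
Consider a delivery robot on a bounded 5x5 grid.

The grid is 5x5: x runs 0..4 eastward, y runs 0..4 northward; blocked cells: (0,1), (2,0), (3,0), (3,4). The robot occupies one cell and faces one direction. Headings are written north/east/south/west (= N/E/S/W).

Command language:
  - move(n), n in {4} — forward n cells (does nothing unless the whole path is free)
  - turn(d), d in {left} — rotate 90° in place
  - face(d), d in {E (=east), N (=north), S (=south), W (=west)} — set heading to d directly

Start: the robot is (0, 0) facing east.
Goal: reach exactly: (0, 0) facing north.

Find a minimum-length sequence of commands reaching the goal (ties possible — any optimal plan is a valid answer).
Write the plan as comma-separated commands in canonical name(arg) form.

from: (0, 0) facing east
1. turn(left) → (0, 0) facing north
no 0-step plan works, so 1 is optimal.

turn(left)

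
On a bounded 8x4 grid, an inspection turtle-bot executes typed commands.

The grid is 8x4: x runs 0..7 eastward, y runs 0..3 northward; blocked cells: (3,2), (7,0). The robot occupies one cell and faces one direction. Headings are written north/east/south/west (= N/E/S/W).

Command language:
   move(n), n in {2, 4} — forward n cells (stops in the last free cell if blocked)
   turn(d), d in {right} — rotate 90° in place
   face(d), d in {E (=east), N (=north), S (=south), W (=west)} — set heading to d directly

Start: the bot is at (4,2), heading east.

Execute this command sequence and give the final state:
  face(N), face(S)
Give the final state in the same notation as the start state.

begin: at (4,2), heading east
1. face(N) → at (4,2), heading north
2. face(S) → at (4,2), heading south

at (4,2), heading south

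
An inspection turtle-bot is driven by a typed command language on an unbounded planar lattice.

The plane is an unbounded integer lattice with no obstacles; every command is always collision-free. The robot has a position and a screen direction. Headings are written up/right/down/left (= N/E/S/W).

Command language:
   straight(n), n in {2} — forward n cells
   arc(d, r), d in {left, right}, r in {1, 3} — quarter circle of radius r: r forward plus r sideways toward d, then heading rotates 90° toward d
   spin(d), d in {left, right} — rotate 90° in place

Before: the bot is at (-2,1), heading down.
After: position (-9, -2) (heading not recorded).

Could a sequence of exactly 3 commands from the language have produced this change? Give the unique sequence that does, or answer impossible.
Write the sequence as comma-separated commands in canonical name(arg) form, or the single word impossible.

arc(right, 3), straight(2), straight(2)

key: order matters: swapping arc(right, 3) and straight(2) lands elsewhere
begin: at (-2,1), heading down
t=1 arc(right, 3) ⇒ at (-5,-2), heading left
t=2 straight(2) ⇒ at (-7,-2), heading left
t=3 straight(2) ⇒ at (-9,-2), heading left
no other 3-command option fits: unique.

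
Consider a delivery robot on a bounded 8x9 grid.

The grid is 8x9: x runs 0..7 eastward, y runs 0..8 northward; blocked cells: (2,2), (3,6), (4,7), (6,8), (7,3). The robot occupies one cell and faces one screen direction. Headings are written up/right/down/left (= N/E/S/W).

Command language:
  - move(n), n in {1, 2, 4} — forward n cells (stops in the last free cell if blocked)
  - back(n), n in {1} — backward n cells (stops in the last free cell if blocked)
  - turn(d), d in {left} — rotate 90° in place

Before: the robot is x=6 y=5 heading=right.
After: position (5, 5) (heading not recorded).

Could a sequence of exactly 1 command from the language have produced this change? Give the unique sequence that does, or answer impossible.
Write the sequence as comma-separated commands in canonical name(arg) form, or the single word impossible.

t0: x=6 y=5 heading=right
t=1 back(1) ⇒ x=5 y=5 heading=right
uniquely the one of 5 1-step routes that fits.

back(1)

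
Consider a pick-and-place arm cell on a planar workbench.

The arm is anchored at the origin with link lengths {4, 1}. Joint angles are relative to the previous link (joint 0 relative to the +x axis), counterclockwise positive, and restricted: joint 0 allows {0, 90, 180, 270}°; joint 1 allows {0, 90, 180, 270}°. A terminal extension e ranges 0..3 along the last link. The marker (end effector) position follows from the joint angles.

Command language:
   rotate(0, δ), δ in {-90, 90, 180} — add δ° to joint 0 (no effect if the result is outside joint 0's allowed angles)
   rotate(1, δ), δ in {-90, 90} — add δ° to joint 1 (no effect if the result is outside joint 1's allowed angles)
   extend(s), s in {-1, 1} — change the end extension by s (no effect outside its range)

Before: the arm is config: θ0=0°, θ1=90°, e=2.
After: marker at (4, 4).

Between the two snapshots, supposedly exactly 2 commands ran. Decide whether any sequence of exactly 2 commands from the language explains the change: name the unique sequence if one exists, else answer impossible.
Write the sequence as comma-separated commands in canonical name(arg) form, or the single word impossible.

extend(1), extend(1)

t0: config: θ0=0°, θ1=90°, e=2
1. extend(1) → config: θ0=0°, θ1=90°, e=3
2. extend(1) → config: θ0=0°, θ1=90°, e=3
no rival 2-sequence matches.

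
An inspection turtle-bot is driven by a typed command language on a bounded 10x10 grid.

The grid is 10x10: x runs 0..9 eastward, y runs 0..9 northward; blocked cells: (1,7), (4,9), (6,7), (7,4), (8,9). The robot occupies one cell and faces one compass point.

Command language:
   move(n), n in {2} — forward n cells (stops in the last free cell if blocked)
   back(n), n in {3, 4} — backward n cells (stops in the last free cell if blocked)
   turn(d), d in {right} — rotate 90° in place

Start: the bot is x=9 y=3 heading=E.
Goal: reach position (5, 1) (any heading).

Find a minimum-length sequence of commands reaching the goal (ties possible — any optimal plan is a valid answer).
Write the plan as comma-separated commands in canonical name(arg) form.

initial: x=9 y=3 heading=E
1. back(4) → x=5 y=3 heading=E
2. turn(right) → x=5 y=3 heading=S
3. move(2) → x=5 y=1 heading=S
no 2-step plan works, so 3 is optimal.

back(4), turn(right), move(2)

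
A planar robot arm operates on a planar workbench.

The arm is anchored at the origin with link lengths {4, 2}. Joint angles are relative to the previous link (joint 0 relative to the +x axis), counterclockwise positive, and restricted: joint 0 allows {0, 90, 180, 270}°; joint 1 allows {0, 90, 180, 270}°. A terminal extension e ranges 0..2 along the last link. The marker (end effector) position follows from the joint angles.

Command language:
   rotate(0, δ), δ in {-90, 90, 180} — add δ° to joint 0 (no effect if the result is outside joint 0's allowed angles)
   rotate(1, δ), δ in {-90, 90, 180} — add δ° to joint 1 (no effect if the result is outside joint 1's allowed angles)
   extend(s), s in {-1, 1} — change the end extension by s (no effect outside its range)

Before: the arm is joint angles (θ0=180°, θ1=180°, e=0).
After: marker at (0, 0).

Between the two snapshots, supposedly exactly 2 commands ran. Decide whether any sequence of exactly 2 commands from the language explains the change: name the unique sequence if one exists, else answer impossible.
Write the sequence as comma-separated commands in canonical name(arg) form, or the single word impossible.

extend(1), extend(1)

initial: joint angles (θ0=180°, θ1=180°, e=0)
t=1 extend(1) ⇒ joint angles (θ0=180°, θ1=180°, e=1)
t=2 extend(1) ⇒ joint angles (θ0=180°, θ1=180°, e=2)
no rival 2-sequence matches.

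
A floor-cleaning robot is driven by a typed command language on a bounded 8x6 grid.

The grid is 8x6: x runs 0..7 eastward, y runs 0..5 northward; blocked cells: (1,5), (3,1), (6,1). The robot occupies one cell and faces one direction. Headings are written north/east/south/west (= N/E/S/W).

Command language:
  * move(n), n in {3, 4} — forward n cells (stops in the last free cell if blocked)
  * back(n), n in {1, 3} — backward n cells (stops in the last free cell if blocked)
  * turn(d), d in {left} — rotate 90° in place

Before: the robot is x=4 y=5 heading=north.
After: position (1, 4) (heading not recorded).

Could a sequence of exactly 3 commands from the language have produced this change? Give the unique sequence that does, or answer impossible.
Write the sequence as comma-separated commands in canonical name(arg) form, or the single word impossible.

back(1), turn(left), move(3)

key: order matters: swapping back(1) and move(3) lands elsewhere
t0: x=4 y=5 heading=north
1. back(1) → x=4 y=4 heading=north
2. turn(left) → x=4 y=4 heading=west
3. move(3) → x=1 y=4 heading=west
no other 3-command option fits: unique.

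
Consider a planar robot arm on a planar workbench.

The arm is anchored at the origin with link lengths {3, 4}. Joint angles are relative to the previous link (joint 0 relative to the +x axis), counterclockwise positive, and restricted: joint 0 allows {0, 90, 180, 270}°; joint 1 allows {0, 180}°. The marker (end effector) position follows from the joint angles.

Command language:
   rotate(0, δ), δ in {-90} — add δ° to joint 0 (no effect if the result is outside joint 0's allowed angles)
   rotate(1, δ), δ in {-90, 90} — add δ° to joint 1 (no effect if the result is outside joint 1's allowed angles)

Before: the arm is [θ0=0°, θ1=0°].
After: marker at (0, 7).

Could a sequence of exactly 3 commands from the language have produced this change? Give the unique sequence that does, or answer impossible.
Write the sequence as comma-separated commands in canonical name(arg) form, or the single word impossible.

begin: [θ0=0°, θ1=0°]
t=1 rotate(0, -90) ⇒ [θ0=270°, θ1=0°]
t=2 rotate(0, -90) ⇒ [θ0=180°, θ1=0°]
t=3 rotate(0, -90) ⇒ [θ0=90°, θ1=0°]
all 27 alternatives checked — unique.

rotate(0, -90), rotate(0, -90), rotate(0, -90)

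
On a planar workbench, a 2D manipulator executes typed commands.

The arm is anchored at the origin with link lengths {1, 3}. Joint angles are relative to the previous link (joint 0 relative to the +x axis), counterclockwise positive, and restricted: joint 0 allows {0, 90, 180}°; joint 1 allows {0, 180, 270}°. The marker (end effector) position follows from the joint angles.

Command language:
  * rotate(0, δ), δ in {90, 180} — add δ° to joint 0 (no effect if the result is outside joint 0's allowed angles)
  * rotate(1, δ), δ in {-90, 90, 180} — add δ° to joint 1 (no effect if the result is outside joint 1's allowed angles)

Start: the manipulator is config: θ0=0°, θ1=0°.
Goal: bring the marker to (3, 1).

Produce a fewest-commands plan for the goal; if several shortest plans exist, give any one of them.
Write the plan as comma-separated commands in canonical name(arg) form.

rotate(0, 90), rotate(1, -90)

from: config: θ0=0°, θ1=0°
t=1 rotate(0, 90) ⇒ config: θ0=90°, θ1=0°
t=2 rotate(1, -90) ⇒ config: θ0=90°, θ1=270°
minimal: 2 command(s), checked below 2.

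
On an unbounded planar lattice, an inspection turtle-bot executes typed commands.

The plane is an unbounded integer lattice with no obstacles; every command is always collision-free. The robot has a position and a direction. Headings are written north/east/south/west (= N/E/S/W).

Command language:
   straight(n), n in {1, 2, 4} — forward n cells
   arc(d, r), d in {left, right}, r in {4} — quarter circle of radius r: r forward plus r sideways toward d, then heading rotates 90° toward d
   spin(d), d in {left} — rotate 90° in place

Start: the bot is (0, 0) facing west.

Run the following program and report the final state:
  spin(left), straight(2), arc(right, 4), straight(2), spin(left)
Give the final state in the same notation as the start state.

(-6, -6) facing south

from: (0, 0) facing west
t=1 spin(left) ⇒ (0, 0) facing south
t=2 straight(2) ⇒ (0, -2) facing south
t=3 arc(right, 4) ⇒ (-4, -6) facing west
t=4 straight(2) ⇒ (-6, -6) facing west
t=5 spin(left) ⇒ (-6, -6) facing south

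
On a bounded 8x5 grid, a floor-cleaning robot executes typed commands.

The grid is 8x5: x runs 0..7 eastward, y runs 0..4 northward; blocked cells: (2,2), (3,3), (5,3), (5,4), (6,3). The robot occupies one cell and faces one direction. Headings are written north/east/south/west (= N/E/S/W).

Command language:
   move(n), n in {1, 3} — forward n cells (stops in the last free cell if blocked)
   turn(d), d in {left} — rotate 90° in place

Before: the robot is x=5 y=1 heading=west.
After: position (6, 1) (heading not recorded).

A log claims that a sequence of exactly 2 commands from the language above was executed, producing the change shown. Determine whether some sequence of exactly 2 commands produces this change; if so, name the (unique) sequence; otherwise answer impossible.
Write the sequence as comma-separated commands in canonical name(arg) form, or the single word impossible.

impossible

all 9 sequences checked — none match.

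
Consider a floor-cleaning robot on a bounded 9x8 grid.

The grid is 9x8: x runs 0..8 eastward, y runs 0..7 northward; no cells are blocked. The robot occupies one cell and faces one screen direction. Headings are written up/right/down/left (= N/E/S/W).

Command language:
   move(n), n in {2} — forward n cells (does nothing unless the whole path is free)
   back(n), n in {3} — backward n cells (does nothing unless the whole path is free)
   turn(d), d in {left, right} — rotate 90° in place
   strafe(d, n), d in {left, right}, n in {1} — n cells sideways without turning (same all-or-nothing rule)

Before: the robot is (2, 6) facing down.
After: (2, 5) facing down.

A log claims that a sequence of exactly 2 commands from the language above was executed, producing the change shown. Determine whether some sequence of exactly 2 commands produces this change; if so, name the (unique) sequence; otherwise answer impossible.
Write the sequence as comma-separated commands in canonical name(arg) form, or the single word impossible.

impossible

every 2-command combo misses the target.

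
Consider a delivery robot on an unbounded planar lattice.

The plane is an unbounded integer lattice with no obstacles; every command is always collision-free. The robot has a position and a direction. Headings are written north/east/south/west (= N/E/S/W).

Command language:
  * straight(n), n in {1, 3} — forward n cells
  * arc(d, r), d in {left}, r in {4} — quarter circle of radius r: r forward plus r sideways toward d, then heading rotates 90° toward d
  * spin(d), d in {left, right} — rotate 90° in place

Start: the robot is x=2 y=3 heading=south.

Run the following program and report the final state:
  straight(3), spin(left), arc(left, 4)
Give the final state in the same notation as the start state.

x=6 y=4 heading=north

t0: x=2 y=3 heading=south
1. straight(3) → x=2 y=0 heading=south
2. spin(left) → x=2 y=0 heading=east
3. arc(left, 4) → x=6 y=4 heading=north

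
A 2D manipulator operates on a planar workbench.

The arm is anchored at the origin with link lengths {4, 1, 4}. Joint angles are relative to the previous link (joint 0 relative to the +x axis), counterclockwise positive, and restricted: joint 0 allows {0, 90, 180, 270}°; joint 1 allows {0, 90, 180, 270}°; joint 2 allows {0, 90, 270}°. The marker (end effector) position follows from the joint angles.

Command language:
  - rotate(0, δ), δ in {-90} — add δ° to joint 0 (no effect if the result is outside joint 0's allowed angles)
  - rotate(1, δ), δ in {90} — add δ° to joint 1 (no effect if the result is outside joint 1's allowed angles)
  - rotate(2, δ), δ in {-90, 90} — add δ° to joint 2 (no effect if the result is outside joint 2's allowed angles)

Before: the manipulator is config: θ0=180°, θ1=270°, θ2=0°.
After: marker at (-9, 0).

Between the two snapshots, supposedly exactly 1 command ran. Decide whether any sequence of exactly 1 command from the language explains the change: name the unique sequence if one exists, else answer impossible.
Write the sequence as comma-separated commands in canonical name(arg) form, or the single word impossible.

from: config: θ0=180°, θ1=270°, θ2=0°
[1] after rotate(1, 90): config: θ0=180°, θ1=0°, θ2=0°
all 4 alternatives checked — unique.

rotate(1, 90)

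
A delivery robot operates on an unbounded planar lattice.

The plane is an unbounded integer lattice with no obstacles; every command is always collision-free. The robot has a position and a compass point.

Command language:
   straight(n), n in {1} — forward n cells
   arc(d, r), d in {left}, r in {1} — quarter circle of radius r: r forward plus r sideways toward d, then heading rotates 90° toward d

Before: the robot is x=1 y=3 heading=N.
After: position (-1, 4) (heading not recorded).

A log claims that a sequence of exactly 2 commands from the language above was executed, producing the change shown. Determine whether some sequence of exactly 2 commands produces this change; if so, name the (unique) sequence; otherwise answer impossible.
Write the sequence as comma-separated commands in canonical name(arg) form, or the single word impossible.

arc(left, 1), straight(1)

key: running straight(1) before arc(left, 1) would end elsewhere — order is forced
begin: x=1 y=3 heading=N
1. arc(left, 1) → x=0 y=4 heading=W
2. straight(1) → x=-1 y=4 heading=W
all 4 alternatives checked — unique.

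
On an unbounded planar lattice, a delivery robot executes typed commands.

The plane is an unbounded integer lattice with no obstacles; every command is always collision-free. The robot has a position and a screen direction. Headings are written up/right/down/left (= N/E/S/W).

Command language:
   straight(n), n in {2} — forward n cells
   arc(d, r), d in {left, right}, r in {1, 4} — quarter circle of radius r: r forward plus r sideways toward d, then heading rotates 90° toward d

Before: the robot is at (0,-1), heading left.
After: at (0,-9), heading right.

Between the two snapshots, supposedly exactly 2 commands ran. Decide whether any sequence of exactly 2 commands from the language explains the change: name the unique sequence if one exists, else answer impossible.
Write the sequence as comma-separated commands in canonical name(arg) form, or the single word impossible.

key: position moved to (0,-9) AND the heading swung to E — translation plus rotation needed
t0: at (0,-1), heading left
step 1 (arc(left, 4)): at (-4,-5), heading down
step 2 (arc(left, 4)): at (0,-9), heading right
uniquely the one of 25 2-step routes that fits.

arc(left, 4), arc(left, 4)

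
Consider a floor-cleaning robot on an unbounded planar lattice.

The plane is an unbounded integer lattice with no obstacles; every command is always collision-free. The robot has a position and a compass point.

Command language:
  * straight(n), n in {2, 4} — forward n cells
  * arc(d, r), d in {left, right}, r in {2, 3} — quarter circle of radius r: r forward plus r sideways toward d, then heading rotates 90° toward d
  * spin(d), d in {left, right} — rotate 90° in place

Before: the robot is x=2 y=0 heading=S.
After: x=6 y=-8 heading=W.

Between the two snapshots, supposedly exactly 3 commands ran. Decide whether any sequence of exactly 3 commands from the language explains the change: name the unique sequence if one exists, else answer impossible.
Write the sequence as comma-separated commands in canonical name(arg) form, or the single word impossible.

arc(left, 3), arc(right, 3), arc(right, 2)

key: order matters: swapping arc(left, 3) and arc(right, 2) lands elsewhere
from: x=2 y=0 heading=S
step 1 (arc(left, 3)): x=5 y=-3 heading=E
step 2 (arc(right, 3)): x=8 y=-6 heading=S
step 3 (arc(right, 2)): x=6 y=-8 heading=W
no rival 3-sequence matches.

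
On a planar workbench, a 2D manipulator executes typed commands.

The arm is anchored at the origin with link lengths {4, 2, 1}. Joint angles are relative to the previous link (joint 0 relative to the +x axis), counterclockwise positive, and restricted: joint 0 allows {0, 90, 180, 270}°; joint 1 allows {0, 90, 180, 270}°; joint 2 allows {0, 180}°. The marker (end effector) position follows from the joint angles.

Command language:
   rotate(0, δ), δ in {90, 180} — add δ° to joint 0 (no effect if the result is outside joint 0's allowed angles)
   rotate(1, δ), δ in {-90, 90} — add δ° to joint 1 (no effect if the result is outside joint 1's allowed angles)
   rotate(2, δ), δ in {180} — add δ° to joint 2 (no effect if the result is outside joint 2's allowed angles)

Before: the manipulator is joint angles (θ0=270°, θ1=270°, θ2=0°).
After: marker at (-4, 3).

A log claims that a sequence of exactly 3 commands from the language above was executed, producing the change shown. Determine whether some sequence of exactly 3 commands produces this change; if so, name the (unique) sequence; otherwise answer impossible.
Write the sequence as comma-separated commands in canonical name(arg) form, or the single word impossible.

rotate(0, 90), rotate(0, 90), rotate(0, 90)

t0: joint angles (θ0=270°, θ1=270°, θ2=0°)
1. rotate(0, 90) → joint angles (θ0=0°, θ1=270°, θ2=0°)
2. rotate(0, 90) → joint angles (θ0=90°, θ1=270°, θ2=0°)
3. rotate(0, 90) → joint angles (θ0=180°, θ1=270°, θ2=0°)
all 125 alternatives checked — unique.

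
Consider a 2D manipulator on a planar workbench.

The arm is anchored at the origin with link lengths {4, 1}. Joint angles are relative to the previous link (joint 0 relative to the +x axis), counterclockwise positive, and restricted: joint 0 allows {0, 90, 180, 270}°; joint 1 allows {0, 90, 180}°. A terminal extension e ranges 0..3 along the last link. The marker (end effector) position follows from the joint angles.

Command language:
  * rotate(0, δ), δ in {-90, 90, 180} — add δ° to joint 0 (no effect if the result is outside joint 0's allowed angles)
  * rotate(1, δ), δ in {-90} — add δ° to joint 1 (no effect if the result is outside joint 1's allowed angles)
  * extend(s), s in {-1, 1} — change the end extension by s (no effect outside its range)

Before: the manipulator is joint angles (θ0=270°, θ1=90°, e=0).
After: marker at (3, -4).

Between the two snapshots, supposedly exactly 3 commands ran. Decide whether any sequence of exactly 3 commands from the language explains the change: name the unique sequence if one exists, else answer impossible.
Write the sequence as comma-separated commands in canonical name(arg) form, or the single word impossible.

extend(-1), extend(1), extend(1)

key: order matters: swapping extend(-1) and extend(1) lands elsewhere
begin: joint angles (θ0=270°, θ1=90°, e=0)
1. extend(-1) → joint angles (θ0=270°, θ1=90°, e=0)
2. extend(1) → joint angles (θ0=270°, θ1=90°, e=1)
3. extend(1) → joint angles (θ0=270°, θ1=90°, e=2)
no rival 3-sequence matches.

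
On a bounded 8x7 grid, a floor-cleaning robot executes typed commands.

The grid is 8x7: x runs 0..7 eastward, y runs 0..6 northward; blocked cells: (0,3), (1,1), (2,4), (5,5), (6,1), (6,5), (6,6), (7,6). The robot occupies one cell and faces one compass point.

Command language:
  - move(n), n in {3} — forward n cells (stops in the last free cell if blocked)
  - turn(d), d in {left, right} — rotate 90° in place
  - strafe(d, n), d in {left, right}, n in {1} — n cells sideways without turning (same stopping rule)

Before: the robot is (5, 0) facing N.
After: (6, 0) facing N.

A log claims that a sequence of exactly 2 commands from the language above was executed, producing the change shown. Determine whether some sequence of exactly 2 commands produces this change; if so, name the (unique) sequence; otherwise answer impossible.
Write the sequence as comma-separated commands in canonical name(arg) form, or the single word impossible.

key: move(3) is stopped early by the blocked cell at (6,1)
start: (5, 0) facing N
t=1 strafe(right, 1) ⇒ (6, 0) facing N
t=2 move(3) ⇒ (6, 0) facing N
uniquely the one of 25 2-step routes that fits.

strafe(right, 1), move(3)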